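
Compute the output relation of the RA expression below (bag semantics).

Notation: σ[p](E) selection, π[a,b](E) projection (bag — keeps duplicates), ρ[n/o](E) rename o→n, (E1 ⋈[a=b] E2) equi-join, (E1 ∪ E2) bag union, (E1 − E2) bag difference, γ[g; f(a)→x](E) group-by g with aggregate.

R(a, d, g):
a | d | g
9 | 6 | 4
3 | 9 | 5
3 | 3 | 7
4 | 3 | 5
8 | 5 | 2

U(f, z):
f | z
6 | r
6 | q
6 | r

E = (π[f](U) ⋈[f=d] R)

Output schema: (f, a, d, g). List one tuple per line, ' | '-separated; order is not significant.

Stepwise |·|:
  U → 3
  π[f](U) → 3
  R → 5
  (π[f](U) ⋈[f=d] R) → 3

== RESULT ==
f | a | d | g
6 | 9 | 6 | 4
6 | 9 | 6 | 4
6 | 9 | 6 | 4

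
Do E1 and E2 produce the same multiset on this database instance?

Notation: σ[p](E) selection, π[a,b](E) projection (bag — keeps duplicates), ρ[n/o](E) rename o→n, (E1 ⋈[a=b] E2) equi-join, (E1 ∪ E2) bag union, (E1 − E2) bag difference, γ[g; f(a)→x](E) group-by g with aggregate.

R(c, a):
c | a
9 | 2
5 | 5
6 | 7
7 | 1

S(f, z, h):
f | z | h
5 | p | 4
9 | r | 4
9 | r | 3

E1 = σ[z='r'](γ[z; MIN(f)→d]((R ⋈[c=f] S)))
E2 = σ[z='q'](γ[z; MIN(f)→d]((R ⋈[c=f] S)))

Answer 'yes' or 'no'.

E1 per-node cardinality:
  R → 4
  S → 3
  (R ⋈[c=f] S) → 3
  γ[z; MIN(f)→d]((R ⋈[c=f] S)) → 2
  σ[z='r'](γ[z; MIN(f)→d]((R ⋈[c=f] S))) → 1
E2 per-node cardinality:
  R → 4
  S → 3
  (R ⋈[c=f] S) → 3
  γ[z; MIN(f)→d]((R ⋈[c=f] S)) → 2
  σ[z='q'](γ[z; MIN(f)→d]((R ⋈[c=f] S))) → 0

E1 result:
z | d
r | 9
E2 result:
z | d
(0 rows)
Witness: ('r', 9) appears 1× in E1 but 0× in E2.

no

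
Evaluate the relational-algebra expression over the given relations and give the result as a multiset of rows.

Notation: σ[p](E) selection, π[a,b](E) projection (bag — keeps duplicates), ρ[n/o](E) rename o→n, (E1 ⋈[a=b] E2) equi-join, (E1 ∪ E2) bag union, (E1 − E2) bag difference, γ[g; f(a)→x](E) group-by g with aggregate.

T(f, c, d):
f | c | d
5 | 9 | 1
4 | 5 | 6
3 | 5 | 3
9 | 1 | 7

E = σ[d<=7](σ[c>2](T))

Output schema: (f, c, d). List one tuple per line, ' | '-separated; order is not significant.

Stepwise |·|:
  T → 4
  σ[c>2](T) → 3
  σ[d<=7](σ[c>2](T)) → 3

== RESULT ==
f | c | d
3 | 5 | 3
4 | 5 | 6
5 | 9 | 1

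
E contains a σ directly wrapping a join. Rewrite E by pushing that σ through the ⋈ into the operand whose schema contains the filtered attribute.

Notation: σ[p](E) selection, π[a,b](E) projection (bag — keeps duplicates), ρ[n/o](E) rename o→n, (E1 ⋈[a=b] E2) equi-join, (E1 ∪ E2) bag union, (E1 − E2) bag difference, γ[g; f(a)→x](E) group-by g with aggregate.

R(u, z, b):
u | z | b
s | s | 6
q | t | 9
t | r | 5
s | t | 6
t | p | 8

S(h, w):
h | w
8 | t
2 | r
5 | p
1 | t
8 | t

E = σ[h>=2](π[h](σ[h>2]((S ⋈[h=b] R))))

σ filters on h, owned by the left side.
E' = σ[h>=2](π[h]((σ[h>2](S) ⋈[h=b] R)))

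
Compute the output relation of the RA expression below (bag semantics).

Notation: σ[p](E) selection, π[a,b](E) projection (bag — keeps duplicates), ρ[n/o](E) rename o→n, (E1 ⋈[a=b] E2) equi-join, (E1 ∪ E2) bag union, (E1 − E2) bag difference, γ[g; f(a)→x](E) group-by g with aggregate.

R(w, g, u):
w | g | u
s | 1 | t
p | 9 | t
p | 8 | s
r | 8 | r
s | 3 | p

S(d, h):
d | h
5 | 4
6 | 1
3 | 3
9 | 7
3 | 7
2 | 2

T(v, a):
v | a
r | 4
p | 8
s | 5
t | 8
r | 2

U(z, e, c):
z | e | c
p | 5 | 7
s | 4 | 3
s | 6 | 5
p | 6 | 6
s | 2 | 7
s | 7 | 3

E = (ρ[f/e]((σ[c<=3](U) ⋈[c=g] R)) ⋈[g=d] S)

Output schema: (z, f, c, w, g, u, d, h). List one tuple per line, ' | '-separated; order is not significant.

Row counts bottom-up:
  U → 6
  σ[c<=3](U) → 2
  R → 5
  (σ[c<=3](U) ⋈[c=g] R) → 2
  ρ[f/e]((σ[c<=3](U) ⋈[c=g] R)) → 2
  S → 6
  (ρ[f/e]((σ[c<=3](U) ⋈[c=g] R)) ⋈[g=d] S) → 4

== RESULT ==
z | f | c | w | g | u | d | h
s | 4 | 3 | s | 3 | p | 3 | 3
s | 4 | 3 | s | 3 | p | 3 | 7
s | 7 | 3 | s | 3 | p | 3 | 3
s | 7 | 3 | s | 3 | p | 3 | 7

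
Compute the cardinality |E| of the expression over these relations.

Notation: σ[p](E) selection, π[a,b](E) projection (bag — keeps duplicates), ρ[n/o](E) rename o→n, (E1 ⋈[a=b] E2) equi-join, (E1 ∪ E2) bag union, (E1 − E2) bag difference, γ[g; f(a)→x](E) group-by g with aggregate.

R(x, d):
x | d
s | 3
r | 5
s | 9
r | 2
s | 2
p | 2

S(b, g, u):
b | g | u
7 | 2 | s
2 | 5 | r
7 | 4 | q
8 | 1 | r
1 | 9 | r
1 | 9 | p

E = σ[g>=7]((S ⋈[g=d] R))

Stepwise |·|:
  S → 6
  R → 6
  (S ⋈[g=d] R) → 6
  σ[g>=7]((S ⋈[g=d] R)) → 2

|E| = 2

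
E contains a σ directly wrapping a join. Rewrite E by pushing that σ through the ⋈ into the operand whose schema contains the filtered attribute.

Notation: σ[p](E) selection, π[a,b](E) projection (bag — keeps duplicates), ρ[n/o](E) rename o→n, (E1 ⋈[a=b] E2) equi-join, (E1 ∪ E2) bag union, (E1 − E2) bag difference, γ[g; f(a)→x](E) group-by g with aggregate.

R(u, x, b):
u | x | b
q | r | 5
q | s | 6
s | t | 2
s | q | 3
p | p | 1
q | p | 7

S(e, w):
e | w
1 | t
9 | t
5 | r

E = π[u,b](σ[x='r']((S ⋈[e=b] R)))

σ filters on x, owned by the right side.
E' = π[u,b]((S ⋈[e=b] σ[x='r'](R)))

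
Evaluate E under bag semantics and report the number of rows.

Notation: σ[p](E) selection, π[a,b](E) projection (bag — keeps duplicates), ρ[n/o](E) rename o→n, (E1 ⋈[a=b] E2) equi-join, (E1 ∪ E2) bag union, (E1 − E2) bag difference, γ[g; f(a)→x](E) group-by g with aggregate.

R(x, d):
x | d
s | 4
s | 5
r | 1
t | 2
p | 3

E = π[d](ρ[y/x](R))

Row counts bottom-up:
  R → 5
  ρ[y/x](R) → 5
  π[d](ρ[y/x](R)) → 5

|E| = 5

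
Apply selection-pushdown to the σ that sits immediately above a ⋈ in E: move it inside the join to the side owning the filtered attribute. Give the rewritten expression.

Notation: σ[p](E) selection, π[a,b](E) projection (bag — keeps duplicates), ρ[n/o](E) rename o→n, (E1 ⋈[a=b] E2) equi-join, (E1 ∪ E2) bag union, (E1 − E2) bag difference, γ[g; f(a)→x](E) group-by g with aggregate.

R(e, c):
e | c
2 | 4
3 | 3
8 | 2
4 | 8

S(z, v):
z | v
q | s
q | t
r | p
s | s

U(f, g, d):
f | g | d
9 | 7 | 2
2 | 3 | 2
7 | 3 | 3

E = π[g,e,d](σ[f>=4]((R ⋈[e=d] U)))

σ filters on f, owned by the right side.
E' = π[g,e,d]((R ⋈[e=d] σ[f>=4](U)))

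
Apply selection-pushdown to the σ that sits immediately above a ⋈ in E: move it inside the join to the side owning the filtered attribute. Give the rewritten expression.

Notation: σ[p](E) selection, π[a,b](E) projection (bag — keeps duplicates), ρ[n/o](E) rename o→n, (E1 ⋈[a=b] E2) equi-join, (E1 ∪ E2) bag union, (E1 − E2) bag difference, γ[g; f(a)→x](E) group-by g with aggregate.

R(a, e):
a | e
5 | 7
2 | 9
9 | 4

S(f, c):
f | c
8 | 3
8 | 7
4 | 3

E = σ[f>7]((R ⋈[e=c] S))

σ filters on f, owned by the right side.
E' = (R ⋈[e=c] σ[f>7](S))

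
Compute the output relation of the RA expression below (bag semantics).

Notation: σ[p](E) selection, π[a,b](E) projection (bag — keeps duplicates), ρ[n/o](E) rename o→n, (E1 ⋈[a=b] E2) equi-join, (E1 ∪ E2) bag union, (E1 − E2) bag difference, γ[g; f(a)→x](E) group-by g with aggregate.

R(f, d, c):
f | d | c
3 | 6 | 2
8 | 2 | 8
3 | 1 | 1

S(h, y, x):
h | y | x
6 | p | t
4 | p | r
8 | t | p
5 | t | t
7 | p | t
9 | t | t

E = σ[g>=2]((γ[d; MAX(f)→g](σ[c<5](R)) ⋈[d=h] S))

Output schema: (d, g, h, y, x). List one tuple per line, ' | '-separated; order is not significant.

Row counts bottom-up:
  R → 3
  σ[c<5](R) → 2
  γ[d; MAX(f)→g](σ[c<5](R)) → 2
  S → 6
  (γ[d; MAX(f)→g](σ[c<5](R)) ⋈[d=h] S) → 1
  σ[g>=2]((γ[d; MAX(f)→g](σ[c<5](R)) ⋈[d=h] S)) → 1

== RESULT ==
d | g | h | y | x
6 | 3 | 6 | p | t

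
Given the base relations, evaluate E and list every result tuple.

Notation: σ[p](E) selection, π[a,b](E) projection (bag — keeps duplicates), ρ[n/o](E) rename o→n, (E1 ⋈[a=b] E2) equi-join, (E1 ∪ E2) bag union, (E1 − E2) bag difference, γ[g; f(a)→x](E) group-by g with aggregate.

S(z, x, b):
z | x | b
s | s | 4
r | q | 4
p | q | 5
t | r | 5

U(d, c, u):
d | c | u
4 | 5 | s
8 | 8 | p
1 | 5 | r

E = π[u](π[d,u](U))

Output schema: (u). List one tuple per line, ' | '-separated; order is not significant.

Row counts bottom-up:
  U → 3
  π[d,u](U) → 3
  π[u](π[d,u](U)) → 3

== RESULT ==
u
p
r
s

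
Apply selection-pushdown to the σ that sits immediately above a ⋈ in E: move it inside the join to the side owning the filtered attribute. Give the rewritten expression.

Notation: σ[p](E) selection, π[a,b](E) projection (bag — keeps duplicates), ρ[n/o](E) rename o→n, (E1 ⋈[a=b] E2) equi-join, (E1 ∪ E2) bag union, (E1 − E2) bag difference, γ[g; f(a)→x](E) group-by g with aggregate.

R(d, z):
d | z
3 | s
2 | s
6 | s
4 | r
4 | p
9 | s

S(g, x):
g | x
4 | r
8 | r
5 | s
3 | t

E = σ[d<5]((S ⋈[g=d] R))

σ filters on d, owned by the right side.
E' = (S ⋈[g=d] σ[d<5](R))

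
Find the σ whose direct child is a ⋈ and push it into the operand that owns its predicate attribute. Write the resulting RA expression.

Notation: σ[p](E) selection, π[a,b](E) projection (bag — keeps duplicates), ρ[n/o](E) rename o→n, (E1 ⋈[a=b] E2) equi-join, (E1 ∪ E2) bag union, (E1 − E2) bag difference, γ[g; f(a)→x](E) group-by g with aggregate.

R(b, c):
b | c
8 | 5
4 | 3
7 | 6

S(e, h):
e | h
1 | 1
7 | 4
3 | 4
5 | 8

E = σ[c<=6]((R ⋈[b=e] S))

σ filters on c, owned by the left side.
E' = (σ[c<=6](R) ⋈[b=e] S)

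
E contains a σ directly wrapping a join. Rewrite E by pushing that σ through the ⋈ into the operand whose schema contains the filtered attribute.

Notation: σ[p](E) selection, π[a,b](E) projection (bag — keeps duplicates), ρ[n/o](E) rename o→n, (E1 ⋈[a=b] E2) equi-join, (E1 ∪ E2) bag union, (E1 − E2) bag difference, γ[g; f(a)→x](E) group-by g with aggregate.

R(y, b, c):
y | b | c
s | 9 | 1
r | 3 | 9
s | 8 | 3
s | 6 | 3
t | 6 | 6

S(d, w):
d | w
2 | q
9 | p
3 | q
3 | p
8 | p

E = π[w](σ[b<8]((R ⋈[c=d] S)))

σ filters on b, owned by the left side.
E' = π[w]((σ[b<8](R) ⋈[c=d] S))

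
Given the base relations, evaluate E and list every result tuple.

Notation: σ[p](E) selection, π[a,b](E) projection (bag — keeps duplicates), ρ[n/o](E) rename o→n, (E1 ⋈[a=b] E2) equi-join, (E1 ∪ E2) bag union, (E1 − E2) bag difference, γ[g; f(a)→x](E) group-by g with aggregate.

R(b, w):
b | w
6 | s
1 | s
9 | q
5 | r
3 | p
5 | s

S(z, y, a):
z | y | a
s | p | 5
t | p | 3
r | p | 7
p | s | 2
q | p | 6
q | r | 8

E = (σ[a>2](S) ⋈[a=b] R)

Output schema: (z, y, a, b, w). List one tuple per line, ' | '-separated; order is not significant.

Subexpression sizes:
  S → 6
  σ[a>2](S) → 5
  R → 6
  (σ[a>2](S) ⋈[a=b] R) → 4

== RESULT ==
z | y | a | b | w
q | p | 6 | 6 | s
s | p | 5 | 5 | r
s | p | 5 | 5 | s
t | p | 3 | 3 | p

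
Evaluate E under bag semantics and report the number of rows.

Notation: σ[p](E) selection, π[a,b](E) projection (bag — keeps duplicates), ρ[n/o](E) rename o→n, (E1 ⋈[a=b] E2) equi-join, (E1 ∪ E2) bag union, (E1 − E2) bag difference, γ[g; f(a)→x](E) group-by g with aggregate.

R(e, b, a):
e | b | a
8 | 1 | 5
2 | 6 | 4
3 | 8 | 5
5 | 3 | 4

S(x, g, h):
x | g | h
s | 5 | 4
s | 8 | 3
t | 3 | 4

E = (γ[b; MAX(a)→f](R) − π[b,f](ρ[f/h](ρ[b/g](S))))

Row counts bottom-up:
  R → 4
  γ[b; MAX(a)→f](R) → 4
  S → 3
  ρ[b/g](S) → 3
  ρ[f/h](ρ[b/g](S)) → 3
  π[b,f](ρ[f/h](ρ[b/g](S))) → 3
  (γ[b; MAX(a)→f](R) − π[b,f](ρ[f/h](ρ[b/g](S)))) → 3

|E| = 3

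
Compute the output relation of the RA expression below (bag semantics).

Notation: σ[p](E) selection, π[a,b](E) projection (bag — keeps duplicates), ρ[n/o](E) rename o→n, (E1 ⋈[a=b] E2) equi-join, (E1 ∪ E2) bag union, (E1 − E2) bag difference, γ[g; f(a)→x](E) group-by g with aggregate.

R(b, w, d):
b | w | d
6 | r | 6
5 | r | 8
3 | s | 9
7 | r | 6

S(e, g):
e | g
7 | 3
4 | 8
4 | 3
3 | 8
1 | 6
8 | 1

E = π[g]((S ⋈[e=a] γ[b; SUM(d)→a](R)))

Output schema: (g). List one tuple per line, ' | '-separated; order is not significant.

Row counts bottom-up:
  S → 6
  R → 4
  γ[b; SUM(d)→a](R) → 4
  (S ⋈[e=a] γ[b; SUM(d)→a](R)) → 1
  π[g]((S ⋈[e=a] γ[b; SUM(d)→a](R))) → 1

== RESULT ==
g
1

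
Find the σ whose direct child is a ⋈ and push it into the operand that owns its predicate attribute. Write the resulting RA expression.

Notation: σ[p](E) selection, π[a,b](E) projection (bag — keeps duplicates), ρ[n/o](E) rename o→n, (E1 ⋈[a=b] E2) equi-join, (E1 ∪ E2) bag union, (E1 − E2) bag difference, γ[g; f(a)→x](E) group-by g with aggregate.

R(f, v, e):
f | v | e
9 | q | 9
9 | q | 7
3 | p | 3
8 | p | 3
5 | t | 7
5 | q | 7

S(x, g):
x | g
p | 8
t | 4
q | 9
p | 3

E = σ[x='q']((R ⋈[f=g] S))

σ filters on x, owned by the right side.
E' = (R ⋈[f=g] σ[x='q'](S))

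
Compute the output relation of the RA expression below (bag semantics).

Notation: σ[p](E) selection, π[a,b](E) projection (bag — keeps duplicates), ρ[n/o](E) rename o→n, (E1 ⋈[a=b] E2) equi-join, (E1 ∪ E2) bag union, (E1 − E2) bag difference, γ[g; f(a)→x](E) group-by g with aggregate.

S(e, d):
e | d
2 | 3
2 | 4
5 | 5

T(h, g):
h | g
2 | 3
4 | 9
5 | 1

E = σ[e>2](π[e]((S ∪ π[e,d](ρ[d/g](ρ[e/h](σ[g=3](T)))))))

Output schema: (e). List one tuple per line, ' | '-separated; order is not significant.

Stepwise |·|:
  S → 3
  T → 3
  σ[g=3](T) → 1
  ρ[e/h](σ[g=3](T)) → 1
  ρ[d/g](ρ[e/h](σ[g=3](T))) → 1
  π[e,d](ρ[d/g](ρ[e/h](σ[g=3](T)))) → 1
  (S ∪ π[e,d](ρ[d/g](ρ[e/h](σ[g=3](T))))) → 4
  π[e]((S ∪ π[e,d](ρ[d/g](ρ[e/h](σ[g=3](T)))))) → 4
  σ[e>2](π[e]((S ∪ π[e,d](ρ[d/g](ρ[e/h](σ[g=3](T))))))) → 1

== RESULT ==
e
5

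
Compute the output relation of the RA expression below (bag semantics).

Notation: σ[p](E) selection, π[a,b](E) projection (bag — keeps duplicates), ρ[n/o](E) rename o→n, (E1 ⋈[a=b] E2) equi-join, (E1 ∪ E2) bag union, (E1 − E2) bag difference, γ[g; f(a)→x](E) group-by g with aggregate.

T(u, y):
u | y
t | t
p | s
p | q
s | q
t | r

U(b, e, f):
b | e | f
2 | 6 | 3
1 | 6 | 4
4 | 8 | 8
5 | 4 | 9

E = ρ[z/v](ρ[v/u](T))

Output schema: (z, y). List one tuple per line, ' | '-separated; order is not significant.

Per-node cardinality:
  T → 5
  ρ[v/u](T) → 5
  ρ[z/v](ρ[v/u](T)) → 5

== RESULT ==
z | y
p | q
p | s
s | q
t | r
t | t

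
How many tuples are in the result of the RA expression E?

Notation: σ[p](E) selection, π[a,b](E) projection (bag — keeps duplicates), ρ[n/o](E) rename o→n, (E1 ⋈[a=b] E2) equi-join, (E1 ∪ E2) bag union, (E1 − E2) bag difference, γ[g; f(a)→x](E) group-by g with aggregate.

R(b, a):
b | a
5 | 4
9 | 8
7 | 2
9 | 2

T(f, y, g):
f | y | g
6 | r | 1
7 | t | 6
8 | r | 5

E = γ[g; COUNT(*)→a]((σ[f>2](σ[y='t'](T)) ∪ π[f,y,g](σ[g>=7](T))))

Row counts bottom-up:
  T → 3
  σ[y='t'](T) → 1
  σ[f>2](σ[y='t'](T)) → 1
  T → 3
  σ[g>=7](T) → 0
  π[f,y,g](σ[g>=7](T)) → 0
  (σ[f>2](σ[y='t'](T)) ∪ π[f,y,g](σ[g>=7](T))) → 1
  γ[g; COUNT(*)→a]((σ[f>2](σ[y='t'](T)) ∪ π[f,y,g](σ[g>=7](T)))) → 1

|E| = 1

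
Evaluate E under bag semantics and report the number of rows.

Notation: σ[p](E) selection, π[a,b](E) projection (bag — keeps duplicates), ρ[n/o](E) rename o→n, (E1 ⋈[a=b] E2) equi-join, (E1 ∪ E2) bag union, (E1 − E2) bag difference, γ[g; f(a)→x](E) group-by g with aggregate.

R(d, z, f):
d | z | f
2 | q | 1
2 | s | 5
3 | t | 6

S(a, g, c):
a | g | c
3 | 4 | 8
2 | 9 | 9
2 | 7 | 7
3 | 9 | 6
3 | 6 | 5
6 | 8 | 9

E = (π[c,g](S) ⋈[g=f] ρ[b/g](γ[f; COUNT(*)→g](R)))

Per-node cardinality:
  S → 6
  π[c,g](S) → 6
  R → 3
  γ[f; COUNT(*)→g](R) → 3
  ρ[b/g](γ[f; COUNT(*)→g](R)) → 3
  (π[c,g](S) ⋈[g=f] ρ[b/g](γ[f; COUNT(*)→g](R))) → 1

|E| = 1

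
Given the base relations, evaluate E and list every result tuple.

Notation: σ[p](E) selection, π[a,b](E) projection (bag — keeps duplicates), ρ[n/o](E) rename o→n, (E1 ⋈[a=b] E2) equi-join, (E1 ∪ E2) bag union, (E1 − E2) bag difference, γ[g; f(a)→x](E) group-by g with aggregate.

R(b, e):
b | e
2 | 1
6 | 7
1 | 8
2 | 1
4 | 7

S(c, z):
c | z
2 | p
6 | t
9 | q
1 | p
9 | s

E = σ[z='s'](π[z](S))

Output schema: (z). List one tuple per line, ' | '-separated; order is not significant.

Stepwise |·|:
  S → 5
  π[z](S) → 5
  σ[z='s'](π[z](S)) → 1

== RESULT ==
z
s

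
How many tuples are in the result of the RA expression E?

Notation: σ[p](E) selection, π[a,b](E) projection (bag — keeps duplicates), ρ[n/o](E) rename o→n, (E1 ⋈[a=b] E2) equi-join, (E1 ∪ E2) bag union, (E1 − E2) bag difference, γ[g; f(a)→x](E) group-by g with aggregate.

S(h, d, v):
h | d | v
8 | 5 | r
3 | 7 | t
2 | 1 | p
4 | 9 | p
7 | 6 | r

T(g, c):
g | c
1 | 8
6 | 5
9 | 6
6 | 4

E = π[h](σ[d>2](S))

Per-node cardinality:
  S → 5
  σ[d>2](S) → 4
  π[h](σ[d>2](S)) → 4

|E| = 4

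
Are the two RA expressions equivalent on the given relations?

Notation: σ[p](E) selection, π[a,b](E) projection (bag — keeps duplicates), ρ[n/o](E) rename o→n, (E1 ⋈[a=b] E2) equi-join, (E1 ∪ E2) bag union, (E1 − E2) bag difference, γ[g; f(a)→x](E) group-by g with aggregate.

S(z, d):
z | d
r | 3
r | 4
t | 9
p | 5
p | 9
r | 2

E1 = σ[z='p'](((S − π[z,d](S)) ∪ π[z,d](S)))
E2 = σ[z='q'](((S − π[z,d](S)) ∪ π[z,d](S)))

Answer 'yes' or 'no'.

E1 subexpression sizes:
  S → 6
  S → 6
  π[z,d](S) → 6
  (S − π[z,d](S)) → 0
  S → 6
  π[z,d](S) → 6
  ((S − π[z,d](S)) ∪ π[z,d](S)) → 6
  σ[z='p'](((S − π[z,d](S)) ∪ π[z,d](S))) → 2
E2 subexpression sizes:
  S → 6
  S → 6
  π[z,d](S) → 6
  (S − π[z,d](S)) → 0
  S → 6
  π[z,d](S) → 6
  ((S − π[z,d](S)) ∪ π[z,d](S)) → 6
  σ[z='q'](((S − π[z,d](S)) ∪ π[z,d](S))) → 0

E1 result:
z | d
p | 5
p | 9
E2 result:
z | d
(0 rows)
Witness: ('p', 9) appears 1× in E1 but 0× in E2.

no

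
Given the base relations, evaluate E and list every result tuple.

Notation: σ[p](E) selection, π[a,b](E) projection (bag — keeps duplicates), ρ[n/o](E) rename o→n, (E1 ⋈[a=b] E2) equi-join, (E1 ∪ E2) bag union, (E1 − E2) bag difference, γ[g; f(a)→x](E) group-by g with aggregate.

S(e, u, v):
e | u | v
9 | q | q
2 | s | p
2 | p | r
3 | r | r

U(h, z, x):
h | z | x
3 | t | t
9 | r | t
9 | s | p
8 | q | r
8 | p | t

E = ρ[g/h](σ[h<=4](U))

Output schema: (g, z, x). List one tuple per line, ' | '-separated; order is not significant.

Stepwise |·|:
  U → 5
  σ[h<=4](U) → 1
  ρ[g/h](σ[h<=4](U)) → 1

== RESULT ==
g | z | x
3 | t | t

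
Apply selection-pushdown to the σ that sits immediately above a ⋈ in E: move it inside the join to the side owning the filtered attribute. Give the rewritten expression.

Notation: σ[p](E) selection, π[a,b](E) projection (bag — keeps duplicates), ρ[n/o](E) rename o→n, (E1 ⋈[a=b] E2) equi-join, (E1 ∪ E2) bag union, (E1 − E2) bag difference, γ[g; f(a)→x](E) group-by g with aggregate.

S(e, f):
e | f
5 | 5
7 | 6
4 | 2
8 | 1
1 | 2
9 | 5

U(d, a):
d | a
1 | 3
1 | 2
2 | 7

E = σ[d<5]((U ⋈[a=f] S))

σ filters on d, owned by the left side.
E' = (σ[d<5](U) ⋈[a=f] S)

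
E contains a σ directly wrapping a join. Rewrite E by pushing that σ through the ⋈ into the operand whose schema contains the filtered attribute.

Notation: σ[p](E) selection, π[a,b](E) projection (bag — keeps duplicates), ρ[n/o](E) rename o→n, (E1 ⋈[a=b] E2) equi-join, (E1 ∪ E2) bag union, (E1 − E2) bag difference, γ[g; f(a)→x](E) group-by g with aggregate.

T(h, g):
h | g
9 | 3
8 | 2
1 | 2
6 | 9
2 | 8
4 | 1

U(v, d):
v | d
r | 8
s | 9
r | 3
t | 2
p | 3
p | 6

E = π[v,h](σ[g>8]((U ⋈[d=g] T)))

σ filters on g, owned by the right side.
E' = π[v,h]((U ⋈[d=g] σ[g>8](T)))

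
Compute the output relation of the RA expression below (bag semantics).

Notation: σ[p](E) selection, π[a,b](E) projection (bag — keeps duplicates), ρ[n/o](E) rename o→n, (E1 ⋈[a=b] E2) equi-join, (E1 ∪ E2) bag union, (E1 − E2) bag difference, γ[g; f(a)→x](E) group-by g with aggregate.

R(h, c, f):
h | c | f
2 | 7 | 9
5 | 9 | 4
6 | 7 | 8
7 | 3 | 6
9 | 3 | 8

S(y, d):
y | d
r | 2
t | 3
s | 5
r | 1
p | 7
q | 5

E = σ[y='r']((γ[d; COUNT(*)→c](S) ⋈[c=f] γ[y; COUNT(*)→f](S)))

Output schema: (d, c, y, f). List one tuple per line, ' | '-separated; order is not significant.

Per-node cardinality:
  S → 6
  γ[d; COUNT(*)→c](S) → 5
  S → 6
  γ[y; COUNT(*)→f](S) → 5
  (γ[d; COUNT(*)→c](S) ⋈[c=f] γ[y; COUNT(*)→f](S)) → 17
  σ[y='r']((γ[d; COUNT(*)→c](S) ⋈[c=f] γ[y; COUNT(*)→f](S))) → 1

== RESULT ==
d | c | y | f
5 | 2 | r | 2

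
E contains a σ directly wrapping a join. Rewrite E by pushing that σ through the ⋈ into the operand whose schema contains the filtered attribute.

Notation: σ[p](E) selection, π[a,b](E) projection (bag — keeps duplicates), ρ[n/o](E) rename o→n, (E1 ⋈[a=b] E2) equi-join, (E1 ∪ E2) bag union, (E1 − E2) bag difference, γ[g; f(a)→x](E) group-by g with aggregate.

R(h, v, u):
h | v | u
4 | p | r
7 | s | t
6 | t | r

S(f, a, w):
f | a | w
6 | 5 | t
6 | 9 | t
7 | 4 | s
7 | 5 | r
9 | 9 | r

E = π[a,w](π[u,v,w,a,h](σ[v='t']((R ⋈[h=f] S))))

σ filters on v, owned by the left side.
E' = π[a,w](π[u,v,w,a,h]((σ[v='t'](R) ⋈[h=f] S)))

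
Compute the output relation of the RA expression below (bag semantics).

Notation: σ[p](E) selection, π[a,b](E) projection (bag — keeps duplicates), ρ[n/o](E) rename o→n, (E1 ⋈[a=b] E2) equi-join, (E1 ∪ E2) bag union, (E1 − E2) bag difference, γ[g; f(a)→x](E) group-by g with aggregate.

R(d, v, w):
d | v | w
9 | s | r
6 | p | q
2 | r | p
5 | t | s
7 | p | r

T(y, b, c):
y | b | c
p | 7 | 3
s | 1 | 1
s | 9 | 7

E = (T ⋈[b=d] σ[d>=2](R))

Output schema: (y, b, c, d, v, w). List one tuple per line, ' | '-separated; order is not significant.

Subexpression sizes:
  T → 3
  R → 5
  σ[d>=2](R) → 5
  (T ⋈[b=d] σ[d>=2](R)) → 2

== RESULT ==
y | b | c | d | v | w
p | 7 | 3 | 7 | p | r
s | 9 | 7 | 9 | s | r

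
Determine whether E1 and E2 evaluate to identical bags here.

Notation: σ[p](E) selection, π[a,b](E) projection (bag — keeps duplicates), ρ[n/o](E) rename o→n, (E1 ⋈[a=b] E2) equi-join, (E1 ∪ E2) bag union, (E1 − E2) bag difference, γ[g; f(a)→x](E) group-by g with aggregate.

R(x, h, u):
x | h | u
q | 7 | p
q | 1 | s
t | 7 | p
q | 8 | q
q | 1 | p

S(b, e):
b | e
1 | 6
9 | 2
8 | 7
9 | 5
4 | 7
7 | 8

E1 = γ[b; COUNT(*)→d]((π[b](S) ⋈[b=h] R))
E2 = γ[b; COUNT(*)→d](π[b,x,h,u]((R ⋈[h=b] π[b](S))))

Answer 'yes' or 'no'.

E1 per-node cardinality:
  S → 6
  π[b](S) → 6
  R → 5
  (π[b](S) ⋈[b=h] R) → 5
  γ[b; COUNT(*)→d]((π[b](S) ⋈[b=h] R)) → 3
E2 per-node cardinality:
  R → 5
  S → 6
  π[b](S) → 6
  (R ⋈[h=b] π[b](S)) → 5
  π[b,x,h,u]((R ⋈[h=b] π[b](S))) → 5
  γ[b; COUNT(*)→d](π[b,x,h,u]((R ⋈[h=b] π[b](S)))) → 3

E1 and E2 produce the same multiset:
b | d
1 | 2
7 | 2
8 | 1

yes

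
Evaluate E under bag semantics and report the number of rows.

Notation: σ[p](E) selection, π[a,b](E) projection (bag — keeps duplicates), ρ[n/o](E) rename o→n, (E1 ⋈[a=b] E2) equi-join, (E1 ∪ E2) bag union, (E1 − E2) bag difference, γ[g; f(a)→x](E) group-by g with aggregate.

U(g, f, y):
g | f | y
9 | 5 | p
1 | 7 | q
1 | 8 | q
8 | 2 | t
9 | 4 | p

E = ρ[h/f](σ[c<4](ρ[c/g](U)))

Stepwise |·|:
  U → 5
  ρ[c/g](U) → 5
  σ[c<4](ρ[c/g](U)) → 2
  ρ[h/f](σ[c<4](ρ[c/g](U))) → 2

|E| = 2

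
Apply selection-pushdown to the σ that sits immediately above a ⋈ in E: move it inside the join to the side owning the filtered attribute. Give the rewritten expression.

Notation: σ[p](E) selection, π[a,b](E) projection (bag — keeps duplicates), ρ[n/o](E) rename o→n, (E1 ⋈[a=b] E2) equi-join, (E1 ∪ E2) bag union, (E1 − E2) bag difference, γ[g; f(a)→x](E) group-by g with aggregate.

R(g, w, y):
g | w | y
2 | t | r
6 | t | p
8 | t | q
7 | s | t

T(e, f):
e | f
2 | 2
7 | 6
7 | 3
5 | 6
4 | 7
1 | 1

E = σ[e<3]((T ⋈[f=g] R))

σ filters on e, owned by the left side.
E' = (σ[e<3](T) ⋈[f=g] R)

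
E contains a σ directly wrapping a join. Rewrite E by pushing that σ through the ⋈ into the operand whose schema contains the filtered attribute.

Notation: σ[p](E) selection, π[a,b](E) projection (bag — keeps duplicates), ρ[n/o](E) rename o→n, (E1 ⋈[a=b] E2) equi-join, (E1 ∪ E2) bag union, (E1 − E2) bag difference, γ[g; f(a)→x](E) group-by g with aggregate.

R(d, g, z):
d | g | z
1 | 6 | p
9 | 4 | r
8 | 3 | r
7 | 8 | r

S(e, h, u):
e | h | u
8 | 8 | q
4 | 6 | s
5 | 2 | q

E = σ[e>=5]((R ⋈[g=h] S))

σ filters on e, owned by the right side.
E' = (R ⋈[g=h] σ[e>=5](S))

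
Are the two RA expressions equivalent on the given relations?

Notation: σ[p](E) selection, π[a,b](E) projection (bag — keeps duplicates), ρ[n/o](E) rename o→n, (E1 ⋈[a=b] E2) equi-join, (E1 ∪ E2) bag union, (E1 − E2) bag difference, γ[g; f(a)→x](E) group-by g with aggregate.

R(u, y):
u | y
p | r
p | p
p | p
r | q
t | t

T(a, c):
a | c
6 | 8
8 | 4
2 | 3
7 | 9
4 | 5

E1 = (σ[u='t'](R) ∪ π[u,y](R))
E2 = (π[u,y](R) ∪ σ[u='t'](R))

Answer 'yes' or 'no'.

E1 row counts bottom-up:
  R → 5
  σ[u='t'](R) → 1
  R → 5
  π[u,y](R) → 5
  (σ[u='t'](R) ∪ π[u,y](R)) → 6
E2 row counts bottom-up:
  R → 5
  π[u,y](R) → 5
  R → 5
  σ[u='t'](R) → 1
  (π[u,y](R) ∪ σ[u='t'](R)) → 6

E1 and E2 produce the same multiset:
u | y
p | p
p | p
p | r
r | q
t | t
t | t

yes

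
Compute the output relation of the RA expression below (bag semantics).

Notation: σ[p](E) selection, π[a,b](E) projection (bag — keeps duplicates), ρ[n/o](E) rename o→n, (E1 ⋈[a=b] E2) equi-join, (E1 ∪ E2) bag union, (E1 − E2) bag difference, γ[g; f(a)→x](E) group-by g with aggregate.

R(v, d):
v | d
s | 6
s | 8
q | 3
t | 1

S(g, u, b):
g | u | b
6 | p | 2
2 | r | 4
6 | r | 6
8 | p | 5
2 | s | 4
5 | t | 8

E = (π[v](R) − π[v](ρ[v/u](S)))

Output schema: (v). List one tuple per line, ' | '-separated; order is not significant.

Row counts bottom-up:
  R → 4
  π[v](R) → 4
  S → 6
  ρ[v/u](S) → 6
  π[v](ρ[v/u](S)) → 6
  (π[v](R) − π[v](ρ[v/u](S))) → 2

== RESULT ==
v
q
s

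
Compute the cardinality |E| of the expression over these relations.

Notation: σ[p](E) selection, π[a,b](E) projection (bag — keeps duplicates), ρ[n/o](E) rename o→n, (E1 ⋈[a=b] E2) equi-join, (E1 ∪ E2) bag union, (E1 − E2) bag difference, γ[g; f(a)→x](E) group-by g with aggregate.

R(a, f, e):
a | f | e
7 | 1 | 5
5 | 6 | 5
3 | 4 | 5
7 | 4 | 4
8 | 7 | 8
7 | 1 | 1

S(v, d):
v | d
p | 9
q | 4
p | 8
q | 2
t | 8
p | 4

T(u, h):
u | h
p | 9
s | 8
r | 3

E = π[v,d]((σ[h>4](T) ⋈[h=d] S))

Per-node cardinality:
  T → 3
  σ[h>4](T) → 2
  S → 6
  (σ[h>4](T) ⋈[h=d] S) → 3
  π[v,d]((σ[h>4](T) ⋈[h=d] S)) → 3

|E| = 3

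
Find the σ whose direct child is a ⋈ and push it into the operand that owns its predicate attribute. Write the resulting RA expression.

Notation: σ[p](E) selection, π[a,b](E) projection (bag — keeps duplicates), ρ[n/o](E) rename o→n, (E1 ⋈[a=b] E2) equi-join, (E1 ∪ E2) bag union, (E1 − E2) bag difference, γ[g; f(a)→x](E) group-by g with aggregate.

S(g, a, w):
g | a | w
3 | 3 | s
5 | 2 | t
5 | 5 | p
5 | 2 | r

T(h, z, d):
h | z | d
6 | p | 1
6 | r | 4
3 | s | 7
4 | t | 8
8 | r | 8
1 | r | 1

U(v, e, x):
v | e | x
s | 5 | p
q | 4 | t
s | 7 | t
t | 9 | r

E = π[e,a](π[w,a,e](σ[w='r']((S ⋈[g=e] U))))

σ filters on w, owned by the left side.
E' = π[e,a](π[w,a,e]((σ[w='r'](S) ⋈[g=e] U)))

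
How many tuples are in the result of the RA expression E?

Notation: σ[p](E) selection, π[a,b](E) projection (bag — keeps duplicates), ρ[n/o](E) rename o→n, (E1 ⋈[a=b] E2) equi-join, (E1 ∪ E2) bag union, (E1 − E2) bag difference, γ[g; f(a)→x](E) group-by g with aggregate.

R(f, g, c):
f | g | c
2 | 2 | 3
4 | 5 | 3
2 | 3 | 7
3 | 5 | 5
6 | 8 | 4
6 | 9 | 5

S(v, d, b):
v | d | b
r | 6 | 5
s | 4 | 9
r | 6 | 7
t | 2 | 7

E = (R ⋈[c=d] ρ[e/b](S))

Per-node cardinality:
  R → 6
  S → 4
  ρ[e/b](S) → 4
  (R ⋈[c=d] ρ[e/b](S)) → 1

|E| = 1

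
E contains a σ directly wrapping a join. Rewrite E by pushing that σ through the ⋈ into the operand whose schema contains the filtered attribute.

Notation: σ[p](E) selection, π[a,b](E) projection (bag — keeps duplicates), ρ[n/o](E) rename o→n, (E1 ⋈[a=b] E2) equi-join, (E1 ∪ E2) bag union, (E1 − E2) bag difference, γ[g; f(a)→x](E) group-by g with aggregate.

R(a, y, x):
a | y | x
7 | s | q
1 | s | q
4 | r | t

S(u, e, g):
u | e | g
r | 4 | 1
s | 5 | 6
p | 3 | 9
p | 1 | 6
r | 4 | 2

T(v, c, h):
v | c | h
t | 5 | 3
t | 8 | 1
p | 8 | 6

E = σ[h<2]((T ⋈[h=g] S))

σ filters on h, owned by the left side.
E' = (σ[h<2](T) ⋈[h=g] S)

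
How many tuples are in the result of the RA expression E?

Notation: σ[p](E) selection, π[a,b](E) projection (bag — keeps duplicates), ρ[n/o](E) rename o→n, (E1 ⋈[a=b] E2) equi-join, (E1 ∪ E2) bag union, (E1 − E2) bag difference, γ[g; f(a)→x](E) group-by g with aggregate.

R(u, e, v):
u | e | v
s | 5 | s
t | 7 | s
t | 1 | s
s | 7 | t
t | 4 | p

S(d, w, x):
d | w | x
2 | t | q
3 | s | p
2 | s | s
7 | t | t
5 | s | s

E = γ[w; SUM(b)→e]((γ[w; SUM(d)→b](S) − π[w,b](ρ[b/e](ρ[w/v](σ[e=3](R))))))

Row counts bottom-up:
  S → 5
  γ[w; SUM(d)→b](S) → 2
  R → 5
  σ[e=3](R) → 0
  ρ[w/v](σ[e=3](R)) → 0
  ρ[b/e](ρ[w/v](σ[e=3](R))) → 0
  π[w,b](ρ[b/e](ρ[w/v](σ[e=3](R)))) → 0
  (γ[w; SUM(d)→b](S) − π[w,b](ρ[b/e](ρ[w/v](σ[e=3](R))))) → 2
  γ[w; SUM(b)→e]((γ[w; SUM(d)→b](S) − π[w,b](ρ[b/e](ρ[w/v](σ[e=3](R)))))) → 2

|E| = 2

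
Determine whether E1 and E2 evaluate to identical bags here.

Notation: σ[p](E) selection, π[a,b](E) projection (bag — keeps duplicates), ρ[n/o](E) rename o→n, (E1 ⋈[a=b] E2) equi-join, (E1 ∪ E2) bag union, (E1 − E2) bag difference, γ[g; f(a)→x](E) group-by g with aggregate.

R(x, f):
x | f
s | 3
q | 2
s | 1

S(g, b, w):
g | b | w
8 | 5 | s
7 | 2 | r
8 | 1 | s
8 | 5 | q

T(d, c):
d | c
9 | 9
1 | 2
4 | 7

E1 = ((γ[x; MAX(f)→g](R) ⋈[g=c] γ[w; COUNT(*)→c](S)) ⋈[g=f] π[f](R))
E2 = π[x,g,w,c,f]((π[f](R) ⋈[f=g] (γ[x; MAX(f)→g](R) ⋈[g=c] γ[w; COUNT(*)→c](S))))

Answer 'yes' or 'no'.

E1 subexpression sizes:
  R → 3
  γ[x; MAX(f)→g](R) → 2
  S → 4
  γ[w; COUNT(*)→c](S) → 3
  (γ[x; MAX(f)→g](R) ⋈[g=c] γ[w; COUNT(*)→c](S)) → 1
  R → 3
  π[f](R) → 3
  ((γ[x; MAX(f)→g](R) ⋈[g=c] γ[w; COUNT(*)→c](S)) ⋈[g=f] π[f](R)) → 1
E2 subexpression sizes:
  R → 3
  π[f](R) → 3
  R → 3
  γ[x; MAX(f)→g](R) → 2
  S → 4
  γ[w; COUNT(*)→c](S) → 3
  (γ[x; MAX(f)→g](R) ⋈[g=c] γ[w; COUNT(*)→c](S)) → 1
  (π[f](R) ⋈[f=g] (γ[x; MAX(f)→g](R) ⋈[g=c] γ[w; COUNT(*)→c](S))) → 1
  π[x,g,w,c,f]((π[f](R) ⋈[f=g] (γ[x; MAX(f)→g](R) ⋈[g=c] γ[w; COUNT(*)→c](S)))) → 1

E1 and E2 produce the same multiset:
x | g | w | c | f
q | 2 | s | 2 | 2

yes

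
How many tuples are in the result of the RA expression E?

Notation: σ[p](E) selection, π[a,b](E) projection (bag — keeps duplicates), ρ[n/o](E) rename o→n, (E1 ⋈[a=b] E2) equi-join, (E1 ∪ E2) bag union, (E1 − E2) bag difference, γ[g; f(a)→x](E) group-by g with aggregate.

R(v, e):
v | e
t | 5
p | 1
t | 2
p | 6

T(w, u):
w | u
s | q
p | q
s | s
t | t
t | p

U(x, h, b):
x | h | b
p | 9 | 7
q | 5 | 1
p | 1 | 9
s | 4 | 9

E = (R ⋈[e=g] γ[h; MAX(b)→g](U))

Stepwise |·|:
  R → 4
  U → 4
  γ[h; MAX(b)→g](U) → 4
  (R ⋈[e=g] γ[h; MAX(b)→g](U)) → 1

|E| = 1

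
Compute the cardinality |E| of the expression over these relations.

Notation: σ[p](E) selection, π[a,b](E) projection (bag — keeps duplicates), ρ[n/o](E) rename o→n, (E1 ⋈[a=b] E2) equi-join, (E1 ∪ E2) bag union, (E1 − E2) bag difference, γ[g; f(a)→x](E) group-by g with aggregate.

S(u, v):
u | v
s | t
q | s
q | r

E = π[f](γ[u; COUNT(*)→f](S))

Row counts bottom-up:
  S → 3
  γ[u; COUNT(*)→f](S) → 2
  π[f](γ[u; COUNT(*)→f](S)) → 2

|E| = 2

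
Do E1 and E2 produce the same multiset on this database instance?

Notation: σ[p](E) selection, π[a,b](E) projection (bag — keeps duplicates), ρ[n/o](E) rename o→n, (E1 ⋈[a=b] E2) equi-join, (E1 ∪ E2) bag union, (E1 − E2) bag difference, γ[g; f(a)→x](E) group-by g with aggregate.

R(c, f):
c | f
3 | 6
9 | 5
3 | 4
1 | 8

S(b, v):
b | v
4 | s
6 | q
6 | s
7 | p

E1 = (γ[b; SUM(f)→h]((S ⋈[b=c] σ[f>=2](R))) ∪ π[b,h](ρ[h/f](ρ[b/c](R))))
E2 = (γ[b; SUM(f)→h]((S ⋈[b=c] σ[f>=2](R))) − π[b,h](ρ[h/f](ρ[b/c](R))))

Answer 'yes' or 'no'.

E1 per-node cardinality:
  S → 4
  R → 4
  σ[f>=2](R) → 4
  (S ⋈[b=c] σ[f>=2](R)) → 0
  γ[b; SUM(f)→h]((S ⋈[b=c] σ[f>=2](R))) → 0
  R → 4
  ρ[b/c](R) → 4
  ρ[h/f](ρ[b/c](R)) → 4
  π[b,h](ρ[h/f](ρ[b/c](R))) → 4
  (γ[b; SUM(f)→h]((S ⋈[b=c] σ[f>=2](R))) ∪ π[b,h](ρ[h/f](ρ[b/c](R)))) → 4
E2 per-node cardinality:
  S → 4
  R → 4
  σ[f>=2](R) → 4
  (S ⋈[b=c] σ[f>=2](R)) → 0
  γ[b; SUM(f)→h]((S ⋈[b=c] σ[f>=2](R))) → 0
  R → 4
  ρ[b/c](R) → 4
  ρ[h/f](ρ[b/c](R)) → 4
  π[b,h](ρ[h/f](ρ[b/c](R))) → 4
  (γ[b; SUM(f)→h]((S ⋈[b=c] σ[f>=2](R))) − π[b,h](ρ[h/f](ρ[b/c](R)))) → 0

E1 result:
b | h
1 | 8
3 | 4
3 | 6
9 | 5
E2 result:
b | h
(0 rows)
Witness: (9, 5) appears 1× in E1 but 0× in E2.

no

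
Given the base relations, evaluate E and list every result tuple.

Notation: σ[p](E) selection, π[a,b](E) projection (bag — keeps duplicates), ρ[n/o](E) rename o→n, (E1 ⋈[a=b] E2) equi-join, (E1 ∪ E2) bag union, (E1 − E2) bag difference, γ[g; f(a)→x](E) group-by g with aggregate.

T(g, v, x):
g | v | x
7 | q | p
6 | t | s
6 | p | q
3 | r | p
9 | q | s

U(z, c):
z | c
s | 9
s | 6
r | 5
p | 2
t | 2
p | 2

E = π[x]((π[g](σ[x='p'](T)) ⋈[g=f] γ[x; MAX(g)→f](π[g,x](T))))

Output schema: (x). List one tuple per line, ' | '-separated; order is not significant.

Subexpression sizes:
  T → 5
  σ[x='p'](T) → 2
  π[g](σ[x='p'](T)) → 2
  T → 5
  π[g,x](T) → 5
  γ[x; MAX(g)→f](π[g,x](T)) → 3
  (π[g](σ[x='p'](T)) ⋈[g=f] γ[x; MAX(g)→f](π[g,x](T))) → 1
  π[x]((π[g](σ[x='p'](T)) ⋈[g=f] γ[x; MAX(g)→f](π[g,x](T)))) → 1

== RESULT ==
x
p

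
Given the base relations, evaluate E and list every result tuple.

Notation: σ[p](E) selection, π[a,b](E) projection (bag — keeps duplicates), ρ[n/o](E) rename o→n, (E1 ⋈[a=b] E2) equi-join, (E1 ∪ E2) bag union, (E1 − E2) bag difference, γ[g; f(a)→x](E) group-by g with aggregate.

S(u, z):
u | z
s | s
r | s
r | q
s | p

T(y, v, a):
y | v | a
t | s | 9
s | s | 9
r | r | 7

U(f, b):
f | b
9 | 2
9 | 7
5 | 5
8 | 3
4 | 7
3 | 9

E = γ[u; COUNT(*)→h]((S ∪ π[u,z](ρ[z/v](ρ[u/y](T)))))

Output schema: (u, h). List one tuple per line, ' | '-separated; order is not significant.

Per-node cardinality:
  S → 4
  T → 3
  ρ[u/y](T) → 3
  ρ[z/v](ρ[u/y](T)) → 3
  π[u,z](ρ[z/v](ρ[u/y](T))) → 3
  (S ∪ π[u,z](ρ[z/v](ρ[u/y](T)))) → 7
  γ[u; COUNT(*)→h]((S ∪ π[u,z](ρ[z/v](ρ[u/y](T))))) → 3

== RESULT ==
u | h
r | 3
s | 3
t | 1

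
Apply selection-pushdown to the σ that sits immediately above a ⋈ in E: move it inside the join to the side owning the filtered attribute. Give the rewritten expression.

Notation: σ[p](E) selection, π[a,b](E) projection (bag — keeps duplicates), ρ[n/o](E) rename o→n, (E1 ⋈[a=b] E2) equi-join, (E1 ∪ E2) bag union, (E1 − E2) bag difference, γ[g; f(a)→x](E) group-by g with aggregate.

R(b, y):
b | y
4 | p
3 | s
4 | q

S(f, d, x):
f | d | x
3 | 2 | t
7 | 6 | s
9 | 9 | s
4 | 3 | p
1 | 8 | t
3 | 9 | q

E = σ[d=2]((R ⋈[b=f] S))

σ filters on d, owned by the right side.
E' = (R ⋈[b=f] σ[d=2](S))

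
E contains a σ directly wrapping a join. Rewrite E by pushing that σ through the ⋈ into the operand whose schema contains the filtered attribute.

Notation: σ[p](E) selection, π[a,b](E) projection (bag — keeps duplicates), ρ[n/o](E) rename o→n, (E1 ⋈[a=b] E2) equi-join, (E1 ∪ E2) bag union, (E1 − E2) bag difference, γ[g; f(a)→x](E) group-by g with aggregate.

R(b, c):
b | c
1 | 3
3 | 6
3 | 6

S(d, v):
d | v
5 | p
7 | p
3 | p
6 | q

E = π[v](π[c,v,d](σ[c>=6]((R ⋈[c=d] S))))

σ filters on c, owned by the left side.
E' = π[v](π[c,v,d]((σ[c>=6](R) ⋈[c=d] S)))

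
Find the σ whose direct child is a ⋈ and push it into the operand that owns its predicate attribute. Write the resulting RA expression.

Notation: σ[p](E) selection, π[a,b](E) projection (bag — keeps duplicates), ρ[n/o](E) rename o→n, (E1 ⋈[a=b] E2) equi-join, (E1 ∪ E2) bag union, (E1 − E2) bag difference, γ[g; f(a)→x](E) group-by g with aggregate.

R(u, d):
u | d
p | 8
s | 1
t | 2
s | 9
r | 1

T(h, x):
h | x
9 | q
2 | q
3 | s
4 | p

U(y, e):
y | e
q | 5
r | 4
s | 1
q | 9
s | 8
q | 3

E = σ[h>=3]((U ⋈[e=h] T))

σ filters on h, owned by the right side.
E' = (U ⋈[e=h] σ[h>=3](T))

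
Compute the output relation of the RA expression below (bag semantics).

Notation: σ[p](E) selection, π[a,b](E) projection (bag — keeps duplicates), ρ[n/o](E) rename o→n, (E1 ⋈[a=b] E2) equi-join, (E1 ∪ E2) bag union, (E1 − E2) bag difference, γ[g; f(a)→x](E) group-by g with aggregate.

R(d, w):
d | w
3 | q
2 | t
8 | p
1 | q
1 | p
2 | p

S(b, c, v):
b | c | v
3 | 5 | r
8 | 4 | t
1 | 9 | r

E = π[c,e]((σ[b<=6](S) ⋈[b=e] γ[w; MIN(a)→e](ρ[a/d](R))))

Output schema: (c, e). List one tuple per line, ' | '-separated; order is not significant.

Subexpression sizes:
  S → 3
  σ[b<=6](S) → 2
  R → 6
  ρ[a/d](R) → 6
  γ[w; MIN(a)→e](ρ[a/d](R)) → 3
  (σ[b<=6](S) ⋈[b=e] γ[w; MIN(a)→e](ρ[a/d](R))) → 2
  π[c,e]((σ[b<=6](S) ⋈[b=e] γ[w; MIN(a)→e](ρ[a/d](R)))) → 2

== RESULT ==
c | e
9 | 1
9 | 1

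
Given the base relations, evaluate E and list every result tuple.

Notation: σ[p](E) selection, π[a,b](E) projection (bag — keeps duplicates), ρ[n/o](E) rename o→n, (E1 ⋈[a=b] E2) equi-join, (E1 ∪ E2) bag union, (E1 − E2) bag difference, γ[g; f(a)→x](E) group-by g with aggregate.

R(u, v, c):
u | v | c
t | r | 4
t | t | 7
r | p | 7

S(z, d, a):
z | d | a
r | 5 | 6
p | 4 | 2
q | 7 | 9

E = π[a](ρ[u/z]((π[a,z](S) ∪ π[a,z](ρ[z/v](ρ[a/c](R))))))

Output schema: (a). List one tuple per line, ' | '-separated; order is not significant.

Per-node cardinality:
  S → 3
  π[a,z](S) → 3
  R → 3
  ρ[a/c](R) → 3
  ρ[z/v](ρ[a/c](R)) → 3
  π[a,z](ρ[z/v](ρ[a/c](R))) → 3
  (π[a,z](S) ∪ π[a,z](ρ[z/v](ρ[a/c](R)))) → 6
  ρ[u/z]((π[a,z](S) ∪ π[a,z](ρ[z/v](ρ[a/c](R))))) → 6
  π[a](ρ[u/z]((π[a,z](S) ∪ π[a,z](ρ[z/v](ρ[a/c](R)))))) → 6

== RESULT ==
a
2
4
6
7
7
9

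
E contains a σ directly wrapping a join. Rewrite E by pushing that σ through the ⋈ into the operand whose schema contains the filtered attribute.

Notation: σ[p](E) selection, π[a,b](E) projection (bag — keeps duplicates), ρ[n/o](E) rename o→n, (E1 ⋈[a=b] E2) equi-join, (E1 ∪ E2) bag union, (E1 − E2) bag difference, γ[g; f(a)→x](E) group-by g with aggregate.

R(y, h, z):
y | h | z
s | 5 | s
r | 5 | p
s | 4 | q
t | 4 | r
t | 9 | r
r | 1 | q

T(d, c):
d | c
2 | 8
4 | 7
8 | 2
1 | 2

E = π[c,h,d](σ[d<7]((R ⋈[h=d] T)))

σ filters on d, owned by the right side.
E' = π[c,h,d]((R ⋈[h=d] σ[d<7](T)))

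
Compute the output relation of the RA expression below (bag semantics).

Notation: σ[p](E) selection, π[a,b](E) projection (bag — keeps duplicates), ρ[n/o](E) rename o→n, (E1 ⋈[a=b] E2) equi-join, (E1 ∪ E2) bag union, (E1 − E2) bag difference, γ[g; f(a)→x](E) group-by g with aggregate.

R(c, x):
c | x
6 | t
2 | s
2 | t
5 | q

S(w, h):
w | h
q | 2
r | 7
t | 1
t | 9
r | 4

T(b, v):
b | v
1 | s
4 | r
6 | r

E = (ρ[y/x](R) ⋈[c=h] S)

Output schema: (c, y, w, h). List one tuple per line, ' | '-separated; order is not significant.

Row counts bottom-up:
  R → 4
  ρ[y/x](R) → 4
  S → 5
  (ρ[y/x](R) ⋈[c=h] S) → 2

== RESULT ==
c | y | w | h
2 | s | q | 2
2 | t | q | 2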